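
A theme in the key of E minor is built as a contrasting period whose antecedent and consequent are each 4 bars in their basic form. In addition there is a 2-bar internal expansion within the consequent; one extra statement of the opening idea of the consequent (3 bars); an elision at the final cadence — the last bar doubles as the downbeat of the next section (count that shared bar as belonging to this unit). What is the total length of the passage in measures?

Basic contrasting period: 4 + 4 = 8 bars.
8 (basic form) + 2 (internal expansion) + 3 (extra statement) = 13.
The elision shares a bar with the next section but does not change this unit's count.

13 measures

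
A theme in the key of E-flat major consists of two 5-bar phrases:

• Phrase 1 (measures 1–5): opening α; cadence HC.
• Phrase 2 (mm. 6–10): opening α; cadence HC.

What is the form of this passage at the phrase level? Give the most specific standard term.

Both phrases have the same opening (α) and the same cadence (half cadence): the second is a restatement, not a consequent, so this is a repeated phrase rather than a period.

repeated phrase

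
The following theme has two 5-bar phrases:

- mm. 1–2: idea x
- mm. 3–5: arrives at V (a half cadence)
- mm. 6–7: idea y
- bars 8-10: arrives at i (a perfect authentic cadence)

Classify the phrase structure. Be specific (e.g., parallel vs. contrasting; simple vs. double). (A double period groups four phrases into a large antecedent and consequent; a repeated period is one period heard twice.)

contrasting period

Phrase 1 ends with a half cadence (weaker) and phrase 2 with a perfect authentic cadence (stronger): antecedent + consequent = a period.
The two phrases open with different material (x / y), so the period is contrasting.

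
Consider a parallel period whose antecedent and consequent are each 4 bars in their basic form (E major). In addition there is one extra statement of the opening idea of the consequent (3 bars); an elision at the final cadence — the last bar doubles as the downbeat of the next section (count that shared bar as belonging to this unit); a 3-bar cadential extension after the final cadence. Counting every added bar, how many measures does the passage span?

Basic parallel period: 4 + 4 = 8 bars.
8 (basic form) + 3 (extra statement) + 3 (cadential extension) = 14.
The elision shares a bar with the next section but does not change this unit's count.

14 measures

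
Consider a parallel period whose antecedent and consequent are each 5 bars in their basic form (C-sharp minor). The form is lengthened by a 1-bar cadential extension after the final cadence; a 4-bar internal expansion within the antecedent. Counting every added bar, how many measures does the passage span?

Basic parallel period: 5 + 5 = 10 bars.
10 (basic form) + 1 (cadential extension) + 4 (internal expansion) = 15.

15 measures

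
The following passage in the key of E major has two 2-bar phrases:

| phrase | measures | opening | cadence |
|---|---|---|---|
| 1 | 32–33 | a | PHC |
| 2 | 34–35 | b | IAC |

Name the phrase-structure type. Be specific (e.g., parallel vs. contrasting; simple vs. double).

contrasting period

Phrase 1 ends with a Phrygian half cadence (weaker) and phrase 2 with an imperfect authentic cadence (stronger): antecedent + consequent = a period.
The two phrases open with different material (a / b), so the period is contrasting.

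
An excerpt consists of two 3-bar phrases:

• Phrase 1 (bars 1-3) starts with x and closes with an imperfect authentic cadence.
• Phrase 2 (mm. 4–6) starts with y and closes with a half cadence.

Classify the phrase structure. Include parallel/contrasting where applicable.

The second phrase closes with a half cadence, which is not stronger than the first phrase's imperfect authentic cadence; without a weak→strong cadential pair there is no antecedent–consequent relationship, so this is a phrase group rather than a period.

phrase group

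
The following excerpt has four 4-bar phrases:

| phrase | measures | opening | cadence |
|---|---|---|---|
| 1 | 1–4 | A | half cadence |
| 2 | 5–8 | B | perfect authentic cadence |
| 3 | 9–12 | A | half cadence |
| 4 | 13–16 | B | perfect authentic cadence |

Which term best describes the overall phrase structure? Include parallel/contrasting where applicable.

repeated period

The cadence pattern HC–PAC–HC–PAC is weak–strong twice, and phrases 3–4 restate phrases 1–2: a period heard twice, not a double period (which would end weakly at phrase 2).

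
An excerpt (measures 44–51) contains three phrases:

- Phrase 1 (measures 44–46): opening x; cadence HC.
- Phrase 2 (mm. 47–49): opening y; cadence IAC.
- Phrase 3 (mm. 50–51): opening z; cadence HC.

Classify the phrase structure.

phrase group

The final phrase closes with a half cadence, which is not stronger than the preceding imperfect authentic cadence; the 3 phrases lack an overall antecedent–consequent design and so form a phrase group.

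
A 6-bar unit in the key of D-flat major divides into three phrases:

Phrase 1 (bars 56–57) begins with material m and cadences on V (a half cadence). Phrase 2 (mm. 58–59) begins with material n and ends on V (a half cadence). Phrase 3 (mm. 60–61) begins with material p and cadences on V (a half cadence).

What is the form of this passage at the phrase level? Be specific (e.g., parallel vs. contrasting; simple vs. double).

phrase group

The final phrase closes with a half cadence, which is not stronger than the preceding half cadence; the 3 phrases lack an overall antecedent–consequent design and so form a phrase group.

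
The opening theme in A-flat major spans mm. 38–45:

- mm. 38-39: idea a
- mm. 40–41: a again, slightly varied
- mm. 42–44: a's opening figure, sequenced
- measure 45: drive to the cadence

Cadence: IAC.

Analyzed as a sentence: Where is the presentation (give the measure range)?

The presentation of a sentence is the basic idea (mm. 38–39) plus its repetition (bars 40–41); the presentation is therefore mm. 38–41.

measures 38–41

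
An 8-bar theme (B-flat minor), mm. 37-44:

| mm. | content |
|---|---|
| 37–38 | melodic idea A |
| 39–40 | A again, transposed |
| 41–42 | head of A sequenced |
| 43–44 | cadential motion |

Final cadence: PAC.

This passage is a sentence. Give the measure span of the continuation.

After the presentation (measures 37-40), the continuation covers the fragmentation through the cadence: measures 41–44.

measures 41–44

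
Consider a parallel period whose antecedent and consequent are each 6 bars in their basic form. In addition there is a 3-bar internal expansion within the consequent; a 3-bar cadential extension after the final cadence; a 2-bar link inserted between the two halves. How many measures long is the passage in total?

Basic parallel period: 6 + 6 = 12 bars.
12 (basic form) + 3 (internal expansion) + 3 (cadential extension) + 2 (link) = 20.

20 measures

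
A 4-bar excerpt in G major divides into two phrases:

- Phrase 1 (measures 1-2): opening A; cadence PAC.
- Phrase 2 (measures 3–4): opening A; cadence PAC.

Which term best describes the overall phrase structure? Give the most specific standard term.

Both phrases have the same opening (A) and the same cadence (perfect authentic cadence): the second is a restatement, not a consequent, so this is a repeated phrase rather than a period.

repeated phrase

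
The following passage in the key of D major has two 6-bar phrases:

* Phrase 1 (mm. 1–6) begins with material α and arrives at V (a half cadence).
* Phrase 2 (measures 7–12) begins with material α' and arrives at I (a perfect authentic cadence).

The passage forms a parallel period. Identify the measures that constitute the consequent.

The antecedent is the phrase ending with the weaker cadence (half cadence, phrase 1) and the consequent the one ending more conclusively (perfect authentic cadence, phrase 2); the consequent is mm. 7-12.

measures 7–12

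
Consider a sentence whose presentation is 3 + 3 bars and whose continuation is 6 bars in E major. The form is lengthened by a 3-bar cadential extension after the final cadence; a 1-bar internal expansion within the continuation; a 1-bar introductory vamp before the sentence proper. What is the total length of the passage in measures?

17 measures

Basic sentence: 3 + 3 + 6 = 12 bars.
12 (basic form) + 3 (cadential extension) + 1 (internal expansion) + 1 (introduction) = 17.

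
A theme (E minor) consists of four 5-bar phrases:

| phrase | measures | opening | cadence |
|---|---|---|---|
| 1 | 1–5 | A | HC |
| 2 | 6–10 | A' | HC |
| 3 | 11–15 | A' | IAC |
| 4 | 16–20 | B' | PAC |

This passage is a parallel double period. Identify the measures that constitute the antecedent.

In a double period the four phrases pair into a large antecedent (phrases 1–2, ending half cadence) and a large consequent (phrases 3–4, ending perfect authentic cadence). The antecedent spans mm. 1–10.

measures 1–10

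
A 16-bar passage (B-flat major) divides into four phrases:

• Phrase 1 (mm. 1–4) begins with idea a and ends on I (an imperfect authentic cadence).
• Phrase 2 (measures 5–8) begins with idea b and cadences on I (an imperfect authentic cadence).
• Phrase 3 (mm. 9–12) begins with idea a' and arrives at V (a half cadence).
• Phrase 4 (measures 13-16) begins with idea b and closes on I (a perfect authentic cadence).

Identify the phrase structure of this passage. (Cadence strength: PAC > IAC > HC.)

Four phrases in two halves: the first half (mm. 1-8) ends with an imperfect authentic cadence, the second (bars 9–16) with a perfect authentic cadence — a large antecedent–consequent pair, i.e. a double period.
Phrase 3 begins with the same material as phrase 1, making it parallel.

parallel double period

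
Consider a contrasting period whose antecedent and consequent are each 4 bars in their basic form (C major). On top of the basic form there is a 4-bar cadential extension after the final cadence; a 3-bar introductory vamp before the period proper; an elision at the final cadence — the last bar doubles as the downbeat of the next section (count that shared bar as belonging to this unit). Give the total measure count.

Basic contrasting period: 4 + 4 = 8 bars.
8 (basic form) + 4 (cadential extension) + 3 (introduction) = 15.
The elision shares a bar with the next section but does not change this unit's count.

15 measures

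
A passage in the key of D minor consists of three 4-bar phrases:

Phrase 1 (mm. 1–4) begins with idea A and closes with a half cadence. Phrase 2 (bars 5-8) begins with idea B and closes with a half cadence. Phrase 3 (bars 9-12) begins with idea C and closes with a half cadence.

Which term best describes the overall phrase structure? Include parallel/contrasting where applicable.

The final phrase closes with a half cadence, which is not stronger than the preceding half cadence; the 3 phrases lack an overall antecedent–consequent design and so form a phrase group.

phrase group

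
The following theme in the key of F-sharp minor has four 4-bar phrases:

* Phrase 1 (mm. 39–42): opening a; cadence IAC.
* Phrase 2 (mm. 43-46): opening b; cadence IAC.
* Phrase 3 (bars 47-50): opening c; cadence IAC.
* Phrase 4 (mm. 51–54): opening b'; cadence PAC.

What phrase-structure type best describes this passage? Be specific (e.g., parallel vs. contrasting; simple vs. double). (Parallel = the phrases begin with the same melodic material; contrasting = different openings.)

Four phrases in two halves: the first half (bars 39–46) ends with an imperfect authentic cadence, the second (mm. 47-54) with a perfect authentic cadence — a large antecedent–consequent pair, i.e. a double period.
Phrase 3 begins with different material from phrase 1, making it contrasting.

contrasting double period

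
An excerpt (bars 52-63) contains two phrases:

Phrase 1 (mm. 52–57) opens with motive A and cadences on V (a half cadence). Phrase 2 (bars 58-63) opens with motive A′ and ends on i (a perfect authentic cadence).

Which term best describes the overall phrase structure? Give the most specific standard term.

Phrase 1 ends with a half cadence (weaker) and phrase 2 with a perfect authentic cadence (stronger): antecedent + consequent = a period.
The two phrases open with the same material (A / A′), so the period is parallel.

parallel period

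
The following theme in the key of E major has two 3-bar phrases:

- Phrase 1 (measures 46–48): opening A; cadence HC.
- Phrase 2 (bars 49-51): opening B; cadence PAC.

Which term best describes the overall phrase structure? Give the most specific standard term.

contrasting period

Phrase 1 ends with a half cadence (weaker) and phrase 2 with a perfect authentic cadence (stronger): antecedent + consequent = a period.
The two phrases open with different material (A / B), so the period is contrasting.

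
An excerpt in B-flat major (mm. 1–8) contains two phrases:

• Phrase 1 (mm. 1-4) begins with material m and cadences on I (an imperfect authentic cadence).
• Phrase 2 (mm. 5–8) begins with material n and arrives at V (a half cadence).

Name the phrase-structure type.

phrase group

The second phrase closes with a half cadence, which is not stronger than the first phrase's imperfect authentic cadence; without a weak→strong cadential pair there is no antecedent–consequent relationship, so this is a phrase group rather than a period.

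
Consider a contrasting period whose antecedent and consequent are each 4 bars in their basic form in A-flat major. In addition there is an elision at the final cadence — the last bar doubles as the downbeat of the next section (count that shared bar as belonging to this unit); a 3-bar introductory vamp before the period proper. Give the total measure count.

11 measures

Basic contrasting period: 4 + 4 = 8 bars.
8 (basic form) + 3 (introduction) = 11.
The elision shares a bar with the next section but does not change this unit's count.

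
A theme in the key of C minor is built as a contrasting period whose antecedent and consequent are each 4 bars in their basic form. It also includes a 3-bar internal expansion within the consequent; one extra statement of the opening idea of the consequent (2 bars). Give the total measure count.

Basic contrasting period: 4 + 4 = 8 bars.
8 (basic form) + 3 (internal expansion) + 2 (extra statement) = 13.

13 measures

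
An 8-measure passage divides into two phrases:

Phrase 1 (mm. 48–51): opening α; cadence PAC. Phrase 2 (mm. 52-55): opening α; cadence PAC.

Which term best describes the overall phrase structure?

repeated phrase

Both phrases have the same opening (α) and the same cadence (perfect authentic cadence): the second is a restatement, not a consequent, so this is a repeated phrase rather than a period.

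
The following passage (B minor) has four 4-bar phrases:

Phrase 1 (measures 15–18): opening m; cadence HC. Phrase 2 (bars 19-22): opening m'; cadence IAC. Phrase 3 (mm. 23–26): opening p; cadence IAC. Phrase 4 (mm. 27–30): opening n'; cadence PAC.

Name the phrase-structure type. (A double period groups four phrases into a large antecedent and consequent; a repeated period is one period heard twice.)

Four phrases in two halves: the first half (mm. 15-22) ends with an imperfect authentic cadence, the second (mm. 23-30) with a perfect authentic cadence — a large antecedent–consequent pair, i.e. a double period.
Phrase 3 begins with different material from phrase 1, making it contrasting.

contrasting double period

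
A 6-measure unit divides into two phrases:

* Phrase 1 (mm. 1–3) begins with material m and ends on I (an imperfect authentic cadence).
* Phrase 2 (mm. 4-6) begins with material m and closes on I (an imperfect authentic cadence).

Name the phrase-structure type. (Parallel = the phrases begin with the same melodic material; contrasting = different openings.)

Both phrases have the same opening (m) and the same cadence (imperfect authentic cadence): the second is a restatement, not a consequent, so this is a repeated phrase rather than a period.

repeated phrase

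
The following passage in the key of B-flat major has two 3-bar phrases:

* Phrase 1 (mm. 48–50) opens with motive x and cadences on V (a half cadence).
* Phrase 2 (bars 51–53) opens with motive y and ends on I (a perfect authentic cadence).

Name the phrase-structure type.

Phrase 1 ends with a half cadence (weaker) and phrase 2 with a perfect authentic cadence (stronger): antecedent + consequent = a period.
The two phrases open with different material (x / y), so the period is contrasting.

contrasting period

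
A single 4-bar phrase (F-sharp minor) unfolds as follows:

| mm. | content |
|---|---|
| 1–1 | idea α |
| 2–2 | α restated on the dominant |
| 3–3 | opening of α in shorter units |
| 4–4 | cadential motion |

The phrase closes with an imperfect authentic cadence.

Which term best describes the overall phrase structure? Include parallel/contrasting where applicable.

sentence

Basic idea (bar 1) + its repetition (measure 2) form the presentation; fragmentation and cadence (mm. 3–4) form the continuation — the 4-bar whole is a sentence.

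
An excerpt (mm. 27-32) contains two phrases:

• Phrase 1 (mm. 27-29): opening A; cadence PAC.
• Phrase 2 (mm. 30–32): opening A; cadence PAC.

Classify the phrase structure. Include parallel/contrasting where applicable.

Both phrases have the same opening (A) and the same cadence (perfect authentic cadence): the second is a restatement, not a consequent, so this is a repeated phrase rather than a period.

repeated phrase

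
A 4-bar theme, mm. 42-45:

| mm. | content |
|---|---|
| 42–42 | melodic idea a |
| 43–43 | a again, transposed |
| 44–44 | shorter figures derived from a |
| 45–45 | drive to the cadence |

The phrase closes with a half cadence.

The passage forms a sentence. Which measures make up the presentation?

The presentation of a sentence is the basic idea (m. 42) plus its repetition (m. 43); the presentation is therefore mm. 42–43.

measures 42–43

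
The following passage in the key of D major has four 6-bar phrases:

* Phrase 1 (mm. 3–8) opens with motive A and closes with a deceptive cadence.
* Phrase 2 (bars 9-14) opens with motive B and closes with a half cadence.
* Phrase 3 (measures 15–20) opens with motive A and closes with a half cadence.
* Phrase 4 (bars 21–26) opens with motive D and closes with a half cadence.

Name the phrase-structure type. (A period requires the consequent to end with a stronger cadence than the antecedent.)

Phrase 4 ends with a half cadence, no stronger than phrase 2's half cadence, so the four phrases do not form a double period; nor do phrases 3–4 duplicate 1–2, so it is not a repeated period. With no phrase reaching a conclusive cadence, the passage is a phrase group.

phrase group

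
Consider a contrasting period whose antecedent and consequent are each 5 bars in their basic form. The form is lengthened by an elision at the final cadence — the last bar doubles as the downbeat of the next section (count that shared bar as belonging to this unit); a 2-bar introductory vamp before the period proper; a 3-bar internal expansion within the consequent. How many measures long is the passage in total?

15 measures

Basic contrasting period: 5 + 5 = 10 bars.
10 (basic form) + 2 (introduction) + 3 (internal expansion) = 15.
The elision shares a bar with the next section but does not change this unit's count.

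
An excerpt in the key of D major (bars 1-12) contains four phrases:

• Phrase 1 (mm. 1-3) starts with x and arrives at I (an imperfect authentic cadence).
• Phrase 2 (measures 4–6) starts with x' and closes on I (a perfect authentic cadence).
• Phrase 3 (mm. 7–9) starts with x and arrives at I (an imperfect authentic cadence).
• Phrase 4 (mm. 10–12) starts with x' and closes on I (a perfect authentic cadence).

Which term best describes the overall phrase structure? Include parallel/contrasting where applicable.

repeated period

The cadence pattern IAC–PAC–IAC–PAC is weak–strong twice, and phrases 3–4 restate phrases 1–2: a period heard twice, not a double period (which would end weakly at phrase 2).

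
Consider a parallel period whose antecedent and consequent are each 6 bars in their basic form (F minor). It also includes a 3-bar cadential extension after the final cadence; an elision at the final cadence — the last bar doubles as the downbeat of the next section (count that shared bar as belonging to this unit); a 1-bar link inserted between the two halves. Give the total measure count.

Basic parallel period: 6 + 6 = 12 bars.
12 (basic form) + 3 (cadential extension) + 1 (link) = 16.
The elision shares a bar with the next section but does not change this unit's count.

16 measures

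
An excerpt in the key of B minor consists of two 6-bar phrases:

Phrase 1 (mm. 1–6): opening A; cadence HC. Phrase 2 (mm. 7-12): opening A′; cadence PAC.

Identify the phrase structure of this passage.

parallel period

Phrase 1 ends with a half cadence (weaker) and phrase 2 with a perfect authentic cadence (stronger): antecedent + consequent = a period.
The two phrases open with the same material (A / A′), so the period is parallel.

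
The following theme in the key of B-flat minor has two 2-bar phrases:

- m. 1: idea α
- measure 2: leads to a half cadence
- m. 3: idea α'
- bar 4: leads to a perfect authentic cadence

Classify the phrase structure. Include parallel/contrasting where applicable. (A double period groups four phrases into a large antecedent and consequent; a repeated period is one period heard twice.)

parallel period

Phrase 1 ends with a half cadence (weaker) and phrase 2 with a perfect authentic cadence (stronger): antecedent + consequent = a period.
The two phrases open with the same material (α / α'), so the period is parallel.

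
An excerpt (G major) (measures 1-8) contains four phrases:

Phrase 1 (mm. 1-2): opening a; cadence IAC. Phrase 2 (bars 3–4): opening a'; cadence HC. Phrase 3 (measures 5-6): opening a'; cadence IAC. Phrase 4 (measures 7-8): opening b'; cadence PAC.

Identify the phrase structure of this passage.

Four phrases in two halves: the first half (mm. 1–4) ends with a half cadence, the second (mm. 5-8) with a perfect authentic cadence — a large antecedent–consequent pair, i.e. a double period.
Phrase 3 begins with the same material as phrase 1, making it parallel.

parallel double period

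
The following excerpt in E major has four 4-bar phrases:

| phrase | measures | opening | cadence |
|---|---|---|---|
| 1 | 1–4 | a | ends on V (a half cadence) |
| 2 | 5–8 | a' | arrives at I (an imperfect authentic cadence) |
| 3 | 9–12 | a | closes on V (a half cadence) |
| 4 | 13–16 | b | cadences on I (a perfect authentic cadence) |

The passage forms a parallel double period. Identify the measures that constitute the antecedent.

In a double period the four phrases pair into a large antecedent (phrases 1–2, ending imperfect authentic cadence) and a large consequent (phrases 3–4, ending perfect authentic cadence). The antecedent spans mm. 1–8.

measures 1–8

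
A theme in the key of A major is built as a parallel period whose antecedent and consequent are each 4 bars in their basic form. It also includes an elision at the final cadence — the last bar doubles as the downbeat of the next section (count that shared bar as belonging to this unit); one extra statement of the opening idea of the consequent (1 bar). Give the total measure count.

9 measures

Basic parallel period: 4 + 4 = 8 bars.
8 (basic form) + 1 (extra statement) = 9.
The elision shares a bar with the next section but does not change this unit's count.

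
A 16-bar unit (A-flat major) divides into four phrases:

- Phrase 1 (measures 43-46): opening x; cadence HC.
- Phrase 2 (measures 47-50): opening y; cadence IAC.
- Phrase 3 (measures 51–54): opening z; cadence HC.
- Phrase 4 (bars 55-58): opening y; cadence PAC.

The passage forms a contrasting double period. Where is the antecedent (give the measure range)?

In a double period the four phrases pair into a large antecedent (phrases 1–2, ending imperfect authentic cadence) and a large consequent (phrases 3–4, ending perfect authentic cadence). The antecedent spans mm. 43-50.

measures 43–50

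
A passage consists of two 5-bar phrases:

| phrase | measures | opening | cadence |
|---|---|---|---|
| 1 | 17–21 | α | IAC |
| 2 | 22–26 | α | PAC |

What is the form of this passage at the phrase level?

parallel period

Phrase 1 ends with an imperfect authentic cadence (weaker) and phrase 2 with a perfect authentic cadence (stronger): antecedent + consequent = a period.
The two phrases open with the same material (α / α), so the period is parallel.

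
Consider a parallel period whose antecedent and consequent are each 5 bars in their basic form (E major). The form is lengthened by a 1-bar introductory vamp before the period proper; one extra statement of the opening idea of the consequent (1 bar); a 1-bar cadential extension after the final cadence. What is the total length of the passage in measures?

13 measures

Basic parallel period: 5 + 5 = 10 bars.
10 (basic form) + 1 (introduction) + 1 (extra statement) + 1 (cadential extension) = 13.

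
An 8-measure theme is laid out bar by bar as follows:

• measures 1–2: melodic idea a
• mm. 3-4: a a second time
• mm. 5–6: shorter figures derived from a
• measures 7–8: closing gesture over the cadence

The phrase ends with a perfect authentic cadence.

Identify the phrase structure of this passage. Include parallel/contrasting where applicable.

sentence

Basic idea (mm. 1–2) + its repetition (bars 3–4) form the presentation; fragmentation and cadence (mm. 5-8) form the continuation — the 8-bar whole is a sentence.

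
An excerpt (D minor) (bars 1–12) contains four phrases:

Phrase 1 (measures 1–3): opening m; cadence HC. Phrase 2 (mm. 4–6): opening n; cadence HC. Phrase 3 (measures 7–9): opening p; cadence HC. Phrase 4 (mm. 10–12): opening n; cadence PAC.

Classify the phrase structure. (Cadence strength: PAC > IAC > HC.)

Four phrases in two halves: the first half (measures 1–6) ends with a half cadence, the second (bars 7-12) with a perfect authentic cadence — a large antecedent–consequent pair, i.e. a double period.
Phrase 3 begins with different material from phrase 1, making it contrasting.

contrasting double period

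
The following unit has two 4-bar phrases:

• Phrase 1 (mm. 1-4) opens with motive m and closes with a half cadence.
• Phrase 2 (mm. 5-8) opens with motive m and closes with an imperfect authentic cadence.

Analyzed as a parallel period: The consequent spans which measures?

measures 5–8

The antecedent is the phrase ending with the weaker cadence (half cadence, phrase 1) and the consequent the one ending more conclusively (imperfect authentic cadence, phrase 2); the consequent is mm. 5–8.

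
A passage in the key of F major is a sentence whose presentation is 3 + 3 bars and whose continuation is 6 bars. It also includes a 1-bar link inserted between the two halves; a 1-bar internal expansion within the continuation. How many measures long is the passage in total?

Basic sentence: 3 + 3 + 6 = 12 bars.
12 (basic form) + 1 (link) + 1 (internal expansion) = 14.

14 measures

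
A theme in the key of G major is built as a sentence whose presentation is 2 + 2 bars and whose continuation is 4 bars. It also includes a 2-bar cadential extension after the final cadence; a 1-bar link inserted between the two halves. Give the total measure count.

11 measures

Basic sentence: 2 + 2 + 4 = 8 bars.
8 (basic form) + 2 (cadential extension) + 1 (link) = 11.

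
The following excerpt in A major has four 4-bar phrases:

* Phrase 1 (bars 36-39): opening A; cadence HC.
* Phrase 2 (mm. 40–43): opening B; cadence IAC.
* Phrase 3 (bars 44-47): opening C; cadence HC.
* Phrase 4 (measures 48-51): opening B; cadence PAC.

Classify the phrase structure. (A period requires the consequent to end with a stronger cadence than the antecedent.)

contrasting double period

Four phrases in two halves: the first half (bars 36–43) ends with an imperfect authentic cadence, the second (bars 44–51) with a perfect authentic cadence — a large antecedent–consequent pair, i.e. a double period.
Phrase 3 begins with different material from phrase 1, making it contrasting.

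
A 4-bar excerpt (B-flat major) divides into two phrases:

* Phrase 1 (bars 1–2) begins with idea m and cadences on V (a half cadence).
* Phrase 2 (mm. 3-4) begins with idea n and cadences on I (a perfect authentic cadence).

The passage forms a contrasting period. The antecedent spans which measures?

The antecedent is the phrase ending with the weaker cadence (half cadence, phrase 1) and the consequent the one ending more conclusively (perfect authentic cadence, phrase 2); the antecedent is bars 1–2.

measures 1–2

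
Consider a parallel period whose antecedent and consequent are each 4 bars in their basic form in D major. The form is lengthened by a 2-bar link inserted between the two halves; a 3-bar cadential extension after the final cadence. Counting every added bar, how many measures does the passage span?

13 measures

Basic parallel period: 4 + 4 = 8 bars.
8 (basic form) + 2 (link) + 3 (cadential extension) = 13.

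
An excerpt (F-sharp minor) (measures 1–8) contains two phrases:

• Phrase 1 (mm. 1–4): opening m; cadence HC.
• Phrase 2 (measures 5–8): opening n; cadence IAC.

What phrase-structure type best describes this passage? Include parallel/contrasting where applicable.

contrasting period

Phrase 1 ends with a half cadence (weaker) and phrase 2 with an imperfect authentic cadence (stronger): antecedent + consequent = a period.
The two phrases open with different material (m / n), so the period is contrasting.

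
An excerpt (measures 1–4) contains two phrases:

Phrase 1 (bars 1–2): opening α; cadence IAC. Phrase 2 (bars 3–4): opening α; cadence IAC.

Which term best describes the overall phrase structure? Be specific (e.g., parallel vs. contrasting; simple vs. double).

Both phrases have the same opening (α) and the same cadence (imperfect authentic cadence): the second is a restatement, not a consequent, so this is a repeated phrase rather than a period.

repeated phrase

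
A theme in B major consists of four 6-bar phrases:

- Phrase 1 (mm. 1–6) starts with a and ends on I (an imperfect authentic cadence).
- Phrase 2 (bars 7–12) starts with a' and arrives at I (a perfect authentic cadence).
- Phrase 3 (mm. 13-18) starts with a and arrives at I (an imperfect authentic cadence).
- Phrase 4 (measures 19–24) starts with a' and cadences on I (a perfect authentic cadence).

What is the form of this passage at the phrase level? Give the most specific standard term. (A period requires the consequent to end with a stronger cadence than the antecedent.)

The cadence pattern IAC–PAC–IAC–PAC is weak–strong twice, and phrases 3–4 restate phrases 1–2: a period heard twice, not a double period (which would end weakly at phrase 2).

repeated period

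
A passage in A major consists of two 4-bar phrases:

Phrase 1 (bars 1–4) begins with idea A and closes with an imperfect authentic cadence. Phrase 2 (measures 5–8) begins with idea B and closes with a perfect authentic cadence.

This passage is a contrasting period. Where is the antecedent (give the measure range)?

The antecedent is the phrase ending with the weaker cadence (imperfect authentic cadence, phrase 1) and the consequent the one ending more conclusively (perfect authentic cadence, phrase 2); the antecedent is bars 1–4.

measures 1–4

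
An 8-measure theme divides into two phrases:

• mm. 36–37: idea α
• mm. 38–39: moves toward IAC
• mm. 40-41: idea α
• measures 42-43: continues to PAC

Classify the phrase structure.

Phrase 1 ends with an imperfect authentic cadence (weaker) and phrase 2 with a perfect authentic cadence (stronger): antecedent + consequent = a period.
The two phrases open with the same material (α / α), so the period is parallel.

parallel period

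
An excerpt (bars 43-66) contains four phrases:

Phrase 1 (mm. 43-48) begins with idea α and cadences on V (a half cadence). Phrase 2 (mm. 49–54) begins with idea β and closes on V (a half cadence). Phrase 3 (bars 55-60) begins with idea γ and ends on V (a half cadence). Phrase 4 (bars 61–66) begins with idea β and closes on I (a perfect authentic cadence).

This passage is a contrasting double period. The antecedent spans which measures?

In a double period the four phrases pair into a large antecedent (phrases 1–2, ending half cadence) and a large consequent (phrases 3–4, ending perfect authentic cadence). The antecedent spans mm. 43-54.

measures 43–54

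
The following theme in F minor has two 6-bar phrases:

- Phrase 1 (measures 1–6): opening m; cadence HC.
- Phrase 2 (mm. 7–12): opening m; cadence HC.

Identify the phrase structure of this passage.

Both phrases have the same opening (m) and the same cadence (half cadence): the second is a restatement, not a consequent, so this is a repeated phrase rather than a period.

repeated phrase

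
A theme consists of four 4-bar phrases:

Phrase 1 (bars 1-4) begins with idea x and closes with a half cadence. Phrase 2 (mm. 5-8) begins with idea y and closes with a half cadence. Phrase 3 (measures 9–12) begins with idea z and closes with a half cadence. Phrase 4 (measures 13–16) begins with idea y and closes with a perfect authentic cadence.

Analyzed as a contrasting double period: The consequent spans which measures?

In a double period the four phrases pair into a large antecedent (phrases 1–2, ending half cadence) and a large consequent (phrases 3–4, ending perfect authentic cadence). The consequent spans mm. 9-16.

measures 9–16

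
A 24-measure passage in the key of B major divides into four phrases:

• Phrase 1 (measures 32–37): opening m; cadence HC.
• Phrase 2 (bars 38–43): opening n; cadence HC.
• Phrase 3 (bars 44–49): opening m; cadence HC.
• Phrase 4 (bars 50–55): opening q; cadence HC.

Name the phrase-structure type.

Phrase 4 ends with a half cadence, no stronger than phrase 2's half cadence, so the four phrases do not form a double period; nor do phrases 3–4 duplicate 1–2, so it is not a repeated period. With no phrase reaching a conclusive cadence, the passage is a phrase group.

phrase group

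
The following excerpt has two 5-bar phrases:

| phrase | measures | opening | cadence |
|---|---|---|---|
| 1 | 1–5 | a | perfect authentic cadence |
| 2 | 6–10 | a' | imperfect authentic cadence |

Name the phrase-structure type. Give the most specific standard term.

The second phrase closes with an imperfect authentic cadence, which is not stronger than the first phrase's perfect authentic cadence; without a weak→strong cadential pair there is no antecedent–consequent relationship, so this is a phrase group rather than a period.

phrase group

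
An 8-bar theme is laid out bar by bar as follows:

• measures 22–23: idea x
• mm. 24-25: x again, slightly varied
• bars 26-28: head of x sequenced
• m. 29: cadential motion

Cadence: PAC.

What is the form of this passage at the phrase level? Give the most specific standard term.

Basic idea (bars 22–23) + its repetition (mm. 24–25) form the presentation; fragmentation and cadence (measures 26–29) form the continuation — the 8-bar whole is a sentence.

sentence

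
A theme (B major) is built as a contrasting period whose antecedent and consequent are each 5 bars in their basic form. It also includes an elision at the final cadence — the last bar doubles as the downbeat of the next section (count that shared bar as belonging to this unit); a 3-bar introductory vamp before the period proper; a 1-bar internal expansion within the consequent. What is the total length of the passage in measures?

Basic contrasting period: 5 + 5 = 10 bars.
10 (basic form) + 3 (introduction) + 1 (internal expansion) = 14.
The elision shares a bar with the next section but does not change this unit's count.

14 measures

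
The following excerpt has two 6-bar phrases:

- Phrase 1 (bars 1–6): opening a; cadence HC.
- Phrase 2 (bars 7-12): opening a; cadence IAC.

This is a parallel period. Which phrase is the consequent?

The phrase ending with the weaker cadence (half cadence) is the antecedent; the one ending more conclusively (imperfect authentic cadence) is the consequent. The consequent is phrase 2.

phrase 2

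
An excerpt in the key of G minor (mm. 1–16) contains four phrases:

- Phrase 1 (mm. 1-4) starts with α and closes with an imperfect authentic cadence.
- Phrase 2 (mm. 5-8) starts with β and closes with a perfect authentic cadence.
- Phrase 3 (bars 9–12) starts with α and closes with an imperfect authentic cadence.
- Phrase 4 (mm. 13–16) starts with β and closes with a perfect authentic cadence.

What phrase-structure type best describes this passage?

repeated period

The cadence pattern IAC–PAC–IAC–PAC is weak–strong twice, and phrases 3–4 restate phrases 1–2: a period heard twice, not a double period (which would end weakly at phrase 2).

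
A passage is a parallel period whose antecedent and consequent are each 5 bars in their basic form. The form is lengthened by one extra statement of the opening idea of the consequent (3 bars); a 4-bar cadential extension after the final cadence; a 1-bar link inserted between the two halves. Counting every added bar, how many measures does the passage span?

Basic parallel period: 5 + 5 = 10 bars.
10 (basic form) + 3 (extra statement) + 4 (cadential extension) + 1 (link) = 18.

18 measures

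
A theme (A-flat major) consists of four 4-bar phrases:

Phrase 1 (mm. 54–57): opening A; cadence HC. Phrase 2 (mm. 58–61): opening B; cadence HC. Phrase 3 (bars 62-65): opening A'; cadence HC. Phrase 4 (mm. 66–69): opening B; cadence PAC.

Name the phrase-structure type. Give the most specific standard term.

parallel double period

Four phrases in two halves: the first half (mm. 54–61) ends with a half cadence, the second (measures 62-69) with a perfect authentic cadence — a large antecedent–consequent pair, i.e. a double period.
Phrase 3 begins with the same material as phrase 1, making it parallel.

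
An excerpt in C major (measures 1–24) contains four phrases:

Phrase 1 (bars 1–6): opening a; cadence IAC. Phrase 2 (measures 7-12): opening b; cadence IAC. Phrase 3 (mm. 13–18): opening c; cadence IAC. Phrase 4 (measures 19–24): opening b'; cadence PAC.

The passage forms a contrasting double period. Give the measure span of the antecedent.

measures 1–12

In a double period the first pair of phrases (ending imperfect authentic cadence) is the large antecedent and the second pair (ending perfect authentic cadence) is the large consequent; the antecedent is measures 1–12.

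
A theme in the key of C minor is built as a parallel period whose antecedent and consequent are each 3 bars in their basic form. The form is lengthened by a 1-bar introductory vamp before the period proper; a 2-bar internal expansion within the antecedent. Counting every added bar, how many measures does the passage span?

9 measures

Basic parallel period: 3 + 3 = 6 bars.
6 (basic form) + 1 (introduction) + 2 (internal expansion) = 9.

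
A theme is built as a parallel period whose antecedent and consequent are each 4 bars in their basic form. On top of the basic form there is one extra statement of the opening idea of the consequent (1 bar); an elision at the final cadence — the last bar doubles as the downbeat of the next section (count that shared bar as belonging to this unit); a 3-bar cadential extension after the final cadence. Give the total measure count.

12 measures

Basic parallel period: 4 + 4 = 8 bars.
8 (basic form) + 1 (extra statement) + 3 (cadential extension) = 12.
The elision shares a bar with the next section but does not change this unit's count.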